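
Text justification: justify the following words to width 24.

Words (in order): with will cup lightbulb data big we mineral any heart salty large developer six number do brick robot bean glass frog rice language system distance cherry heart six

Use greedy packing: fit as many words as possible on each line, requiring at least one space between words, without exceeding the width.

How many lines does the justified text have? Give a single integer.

Answer: 8

Derivation:
Line 1: ['with', 'will', 'cup', 'lightbulb'] (min_width=23, slack=1)
Line 2: ['data', 'big', 'we', 'mineral', 'any'] (min_width=23, slack=1)
Line 3: ['heart', 'salty', 'large'] (min_width=17, slack=7)
Line 4: ['developer', 'six', 'number', 'do'] (min_width=23, slack=1)
Line 5: ['brick', 'robot', 'bean', 'glass'] (min_width=22, slack=2)
Line 6: ['frog', 'rice', 'language'] (min_width=18, slack=6)
Line 7: ['system', 'distance', 'cherry'] (min_width=22, slack=2)
Line 8: ['heart', 'six'] (min_width=9, slack=15)
Total lines: 8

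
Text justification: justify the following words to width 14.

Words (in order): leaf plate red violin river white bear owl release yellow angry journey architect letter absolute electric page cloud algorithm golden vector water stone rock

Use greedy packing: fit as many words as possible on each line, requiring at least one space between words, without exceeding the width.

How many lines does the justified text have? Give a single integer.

Line 1: ['leaf', 'plate', 'red'] (min_width=14, slack=0)
Line 2: ['violin', 'river'] (min_width=12, slack=2)
Line 3: ['white', 'bear', 'owl'] (min_width=14, slack=0)
Line 4: ['release', 'yellow'] (min_width=14, slack=0)
Line 5: ['angry', 'journey'] (min_width=13, slack=1)
Line 6: ['architect'] (min_width=9, slack=5)
Line 7: ['letter'] (min_width=6, slack=8)
Line 8: ['absolute'] (min_width=8, slack=6)
Line 9: ['electric', 'page'] (min_width=13, slack=1)
Line 10: ['cloud'] (min_width=5, slack=9)
Line 11: ['algorithm'] (min_width=9, slack=5)
Line 12: ['golden', 'vector'] (min_width=13, slack=1)
Line 13: ['water', 'stone'] (min_width=11, slack=3)
Line 14: ['rock'] (min_width=4, slack=10)
Total lines: 14

Answer: 14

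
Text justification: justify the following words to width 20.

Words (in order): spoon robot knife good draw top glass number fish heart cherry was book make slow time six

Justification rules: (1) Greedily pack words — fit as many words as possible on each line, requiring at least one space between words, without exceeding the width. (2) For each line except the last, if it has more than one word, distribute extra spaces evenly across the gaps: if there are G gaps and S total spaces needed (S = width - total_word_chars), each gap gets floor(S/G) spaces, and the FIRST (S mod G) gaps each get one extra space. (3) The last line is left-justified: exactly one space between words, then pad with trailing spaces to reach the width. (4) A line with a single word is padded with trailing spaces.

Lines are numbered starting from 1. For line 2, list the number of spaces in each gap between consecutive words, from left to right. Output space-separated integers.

Line 1: ['spoon', 'robot', 'knife'] (min_width=17, slack=3)
Line 2: ['good', 'draw', 'top', 'glass'] (min_width=19, slack=1)
Line 3: ['number', 'fish', 'heart'] (min_width=17, slack=3)
Line 4: ['cherry', 'was', 'book', 'make'] (min_width=20, slack=0)
Line 5: ['slow', 'time', 'six'] (min_width=13, slack=7)

Answer: 2 1 1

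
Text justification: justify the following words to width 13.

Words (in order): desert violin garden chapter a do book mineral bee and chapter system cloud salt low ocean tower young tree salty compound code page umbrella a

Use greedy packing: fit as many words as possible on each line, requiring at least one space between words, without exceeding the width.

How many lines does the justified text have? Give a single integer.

Answer: 14

Derivation:
Line 1: ['desert', 'violin'] (min_width=13, slack=0)
Line 2: ['garden'] (min_width=6, slack=7)
Line 3: ['chapter', 'a', 'do'] (min_width=12, slack=1)
Line 4: ['book', 'mineral'] (min_width=12, slack=1)
Line 5: ['bee', 'and'] (min_width=7, slack=6)
Line 6: ['chapter'] (min_width=7, slack=6)
Line 7: ['system', 'cloud'] (min_width=12, slack=1)
Line 8: ['salt', 'low'] (min_width=8, slack=5)
Line 9: ['ocean', 'tower'] (min_width=11, slack=2)
Line 10: ['young', 'tree'] (min_width=10, slack=3)
Line 11: ['salty'] (min_width=5, slack=8)
Line 12: ['compound', 'code'] (min_width=13, slack=0)
Line 13: ['page', 'umbrella'] (min_width=13, slack=0)
Line 14: ['a'] (min_width=1, slack=12)
Total lines: 14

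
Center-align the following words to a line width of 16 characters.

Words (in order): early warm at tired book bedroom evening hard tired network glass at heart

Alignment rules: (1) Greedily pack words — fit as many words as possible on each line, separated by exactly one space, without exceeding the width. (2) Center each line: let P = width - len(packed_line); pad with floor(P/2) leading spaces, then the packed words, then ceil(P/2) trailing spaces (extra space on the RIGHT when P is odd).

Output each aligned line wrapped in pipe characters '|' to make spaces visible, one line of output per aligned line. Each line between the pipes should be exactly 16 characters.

Line 1: ['early', 'warm', 'at'] (min_width=13, slack=3)
Line 2: ['tired', 'book'] (min_width=10, slack=6)
Line 3: ['bedroom', 'evening'] (min_width=15, slack=1)
Line 4: ['hard', 'tired'] (min_width=10, slack=6)
Line 5: ['network', 'glass', 'at'] (min_width=16, slack=0)
Line 6: ['heart'] (min_width=5, slack=11)

Answer: | early warm at  |
|   tired book   |
|bedroom evening |
|   hard tired   |
|network glass at|
|     heart      |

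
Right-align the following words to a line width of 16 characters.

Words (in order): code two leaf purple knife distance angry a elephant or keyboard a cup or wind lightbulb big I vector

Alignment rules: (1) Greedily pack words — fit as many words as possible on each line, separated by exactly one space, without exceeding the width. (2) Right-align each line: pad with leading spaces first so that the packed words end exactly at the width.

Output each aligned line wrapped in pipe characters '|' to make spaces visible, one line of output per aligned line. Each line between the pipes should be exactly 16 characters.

Line 1: ['code', 'two', 'leaf'] (min_width=13, slack=3)
Line 2: ['purple', 'knife'] (min_width=12, slack=4)
Line 3: ['distance', 'angry', 'a'] (min_width=16, slack=0)
Line 4: ['elephant', 'or'] (min_width=11, slack=5)
Line 5: ['keyboard', 'a', 'cup'] (min_width=14, slack=2)
Line 6: ['or', 'wind'] (min_width=7, slack=9)
Line 7: ['lightbulb', 'big', 'I'] (min_width=15, slack=1)
Line 8: ['vector'] (min_width=6, slack=10)

Answer: |   code two leaf|
|    purple knife|
|distance angry a|
|     elephant or|
|  keyboard a cup|
|         or wind|
| lightbulb big I|
|          vector|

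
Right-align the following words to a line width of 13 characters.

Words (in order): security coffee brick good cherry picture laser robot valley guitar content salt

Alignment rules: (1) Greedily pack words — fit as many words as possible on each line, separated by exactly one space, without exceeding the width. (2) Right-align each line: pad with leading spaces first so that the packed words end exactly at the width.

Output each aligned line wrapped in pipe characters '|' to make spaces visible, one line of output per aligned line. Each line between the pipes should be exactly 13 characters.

Answer: |     security|
| coffee brick|
|  good cherry|
|picture laser|
| robot valley|
|       guitar|
| content salt|

Derivation:
Line 1: ['security'] (min_width=8, slack=5)
Line 2: ['coffee', 'brick'] (min_width=12, slack=1)
Line 3: ['good', 'cherry'] (min_width=11, slack=2)
Line 4: ['picture', 'laser'] (min_width=13, slack=0)
Line 5: ['robot', 'valley'] (min_width=12, slack=1)
Line 6: ['guitar'] (min_width=6, slack=7)
Line 7: ['content', 'salt'] (min_width=12, slack=1)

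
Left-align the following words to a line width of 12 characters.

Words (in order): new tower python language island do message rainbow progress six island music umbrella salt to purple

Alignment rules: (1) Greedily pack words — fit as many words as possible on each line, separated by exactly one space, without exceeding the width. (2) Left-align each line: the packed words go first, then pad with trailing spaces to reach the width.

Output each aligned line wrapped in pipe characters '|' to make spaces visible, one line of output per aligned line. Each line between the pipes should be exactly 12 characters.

Answer: |new tower   |
|python      |
|language    |
|island do   |
|message     |
|rainbow     |
|progress six|
|island music|
|umbrella    |
|salt to     |
|purple      |

Derivation:
Line 1: ['new', 'tower'] (min_width=9, slack=3)
Line 2: ['python'] (min_width=6, slack=6)
Line 3: ['language'] (min_width=8, slack=4)
Line 4: ['island', 'do'] (min_width=9, slack=3)
Line 5: ['message'] (min_width=7, slack=5)
Line 6: ['rainbow'] (min_width=7, slack=5)
Line 7: ['progress', 'six'] (min_width=12, slack=0)
Line 8: ['island', 'music'] (min_width=12, slack=0)
Line 9: ['umbrella'] (min_width=8, slack=4)
Line 10: ['salt', 'to'] (min_width=7, slack=5)
Line 11: ['purple'] (min_width=6, slack=6)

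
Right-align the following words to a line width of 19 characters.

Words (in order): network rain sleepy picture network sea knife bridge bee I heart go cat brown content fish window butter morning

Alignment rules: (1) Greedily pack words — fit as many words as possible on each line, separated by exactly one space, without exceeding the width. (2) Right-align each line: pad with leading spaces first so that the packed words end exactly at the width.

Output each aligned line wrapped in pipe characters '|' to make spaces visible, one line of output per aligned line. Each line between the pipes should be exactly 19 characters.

Answer: |network rain sleepy|
|picture network sea|
| knife bridge bee I|
| heart go cat brown|
|content fish window|
|     butter morning|

Derivation:
Line 1: ['network', 'rain', 'sleepy'] (min_width=19, slack=0)
Line 2: ['picture', 'network', 'sea'] (min_width=19, slack=0)
Line 3: ['knife', 'bridge', 'bee', 'I'] (min_width=18, slack=1)
Line 4: ['heart', 'go', 'cat', 'brown'] (min_width=18, slack=1)
Line 5: ['content', 'fish', 'window'] (min_width=19, slack=0)
Line 6: ['butter', 'morning'] (min_width=14, slack=5)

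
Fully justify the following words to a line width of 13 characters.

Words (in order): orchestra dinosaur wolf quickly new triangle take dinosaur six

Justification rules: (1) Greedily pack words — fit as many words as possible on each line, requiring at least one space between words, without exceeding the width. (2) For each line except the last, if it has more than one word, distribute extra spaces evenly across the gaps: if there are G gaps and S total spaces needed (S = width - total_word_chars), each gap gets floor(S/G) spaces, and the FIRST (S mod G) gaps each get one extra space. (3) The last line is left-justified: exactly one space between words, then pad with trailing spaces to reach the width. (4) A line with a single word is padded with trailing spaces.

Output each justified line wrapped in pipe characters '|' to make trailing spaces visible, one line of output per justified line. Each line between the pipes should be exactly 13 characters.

Line 1: ['orchestra'] (min_width=9, slack=4)
Line 2: ['dinosaur', 'wolf'] (min_width=13, slack=0)
Line 3: ['quickly', 'new'] (min_width=11, slack=2)
Line 4: ['triangle', 'take'] (min_width=13, slack=0)
Line 5: ['dinosaur', 'six'] (min_width=12, slack=1)

Answer: |orchestra    |
|dinosaur wolf|
|quickly   new|
|triangle take|
|dinosaur six |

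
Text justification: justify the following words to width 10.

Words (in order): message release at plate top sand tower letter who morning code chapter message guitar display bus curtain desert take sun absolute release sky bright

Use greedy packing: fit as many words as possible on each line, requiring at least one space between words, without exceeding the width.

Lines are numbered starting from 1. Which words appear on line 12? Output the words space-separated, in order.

Line 1: ['message'] (min_width=7, slack=3)
Line 2: ['release', 'at'] (min_width=10, slack=0)
Line 3: ['plate', 'top'] (min_width=9, slack=1)
Line 4: ['sand', 'tower'] (min_width=10, slack=0)
Line 5: ['letter', 'who'] (min_width=10, slack=0)
Line 6: ['morning'] (min_width=7, slack=3)
Line 7: ['code'] (min_width=4, slack=6)
Line 8: ['chapter'] (min_width=7, slack=3)
Line 9: ['message'] (min_width=7, slack=3)
Line 10: ['guitar'] (min_width=6, slack=4)
Line 11: ['display'] (min_width=7, slack=3)
Line 12: ['bus'] (min_width=3, slack=7)
Line 13: ['curtain'] (min_width=7, slack=3)
Line 14: ['desert'] (min_width=6, slack=4)
Line 15: ['take', 'sun'] (min_width=8, slack=2)
Line 16: ['absolute'] (min_width=8, slack=2)
Line 17: ['release'] (min_width=7, slack=3)
Line 18: ['sky', 'bright'] (min_width=10, slack=0)

Answer: bus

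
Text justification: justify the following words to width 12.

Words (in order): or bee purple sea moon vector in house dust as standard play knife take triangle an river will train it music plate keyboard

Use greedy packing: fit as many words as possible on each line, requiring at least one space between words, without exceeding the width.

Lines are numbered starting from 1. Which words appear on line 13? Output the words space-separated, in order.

Line 1: ['or', 'bee'] (min_width=6, slack=6)
Line 2: ['purple', 'sea'] (min_width=10, slack=2)
Line 3: ['moon', 'vector'] (min_width=11, slack=1)
Line 4: ['in', 'house'] (min_width=8, slack=4)
Line 5: ['dust', 'as'] (min_width=7, slack=5)
Line 6: ['standard'] (min_width=8, slack=4)
Line 7: ['play', 'knife'] (min_width=10, slack=2)
Line 8: ['take'] (min_width=4, slack=8)
Line 9: ['triangle', 'an'] (min_width=11, slack=1)
Line 10: ['river', 'will'] (min_width=10, slack=2)
Line 11: ['train', 'it'] (min_width=8, slack=4)
Line 12: ['music', 'plate'] (min_width=11, slack=1)
Line 13: ['keyboard'] (min_width=8, slack=4)

Answer: keyboard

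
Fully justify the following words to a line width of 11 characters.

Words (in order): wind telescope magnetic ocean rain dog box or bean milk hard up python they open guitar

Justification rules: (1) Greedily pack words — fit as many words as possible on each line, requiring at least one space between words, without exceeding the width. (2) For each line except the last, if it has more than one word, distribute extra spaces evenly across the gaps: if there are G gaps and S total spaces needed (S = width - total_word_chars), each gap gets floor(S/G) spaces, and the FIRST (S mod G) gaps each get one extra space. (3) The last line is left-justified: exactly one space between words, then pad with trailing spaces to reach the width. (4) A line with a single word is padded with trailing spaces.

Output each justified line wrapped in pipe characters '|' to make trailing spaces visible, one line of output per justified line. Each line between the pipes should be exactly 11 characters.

Line 1: ['wind'] (min_width=4, slack=7)
Line 2: ['telescope'] (min_width=9, slack=2)
Line 3: ['magnetic'] (min_width=8, slack=3)
Line 4: ['ocean', 'rain'] (min_width=10, slack=1)
Line 5: ['dog', 'box', 'or'] (min_width=10, slack=1)
Line 6: ['bean', 'milk'] (min_width=9, slack=2)
Line 7: ['hard', 'up'] (min_width=7, slack=4)
Line 8: ['python', 'they'] (min_width=11, slack=0)
Line 9: ['open', 'guitar'] (min_width=11, slack=0)

Answer: |wind       |
|telescope  |
|magnetic   |
|ocean  rain|
|dog  box or|
|bean   milk|
|hard     up|
|python they|
|open guitar|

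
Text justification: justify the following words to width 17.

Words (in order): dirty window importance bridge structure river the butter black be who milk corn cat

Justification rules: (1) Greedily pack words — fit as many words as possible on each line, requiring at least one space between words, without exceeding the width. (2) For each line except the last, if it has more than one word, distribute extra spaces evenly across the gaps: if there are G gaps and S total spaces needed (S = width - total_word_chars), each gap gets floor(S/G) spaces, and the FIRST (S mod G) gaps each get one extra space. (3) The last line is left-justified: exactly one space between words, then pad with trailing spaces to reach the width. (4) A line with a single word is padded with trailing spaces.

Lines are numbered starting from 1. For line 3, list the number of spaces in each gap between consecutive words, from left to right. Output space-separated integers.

Line 1: ['dirty', 'window'] (min_width=12, slack=5)
Line 2: ['importance', 'bridge'] (min_width=17, slack=0)
Line 3: ['structure', 'river'] (min_width=15, slack=2)
Line 4: ['the', 'butter', 'black'] (min_width=16, slack=1)
Line 5: ['be', 'who', 'milk', 'corn'] (min_width=16, slack=1)
Line 6: ['cat'] (min_width=3, slack=14)

Answer: 3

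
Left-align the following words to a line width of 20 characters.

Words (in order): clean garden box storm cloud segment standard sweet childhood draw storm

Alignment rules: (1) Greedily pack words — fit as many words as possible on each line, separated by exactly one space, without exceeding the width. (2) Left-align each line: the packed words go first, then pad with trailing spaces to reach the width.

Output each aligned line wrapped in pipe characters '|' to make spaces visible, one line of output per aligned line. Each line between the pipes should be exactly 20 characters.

Line 1: ['clean', 'garden', 'box'] (min_width=16, slack=4)
Line 2: ['storm', 'cloud', 'segment'] (min_width=19, slack=1)
Line 3: ['standard', 'sweet'] (min_width=14, slack=6)
Line 4: ['childhood', 'draw', 'storm'] (min_width=20, slack=0)

Answer: |clean garden box    |
|storm cloud segment |
|standard sweet      |
|childhood draw storm|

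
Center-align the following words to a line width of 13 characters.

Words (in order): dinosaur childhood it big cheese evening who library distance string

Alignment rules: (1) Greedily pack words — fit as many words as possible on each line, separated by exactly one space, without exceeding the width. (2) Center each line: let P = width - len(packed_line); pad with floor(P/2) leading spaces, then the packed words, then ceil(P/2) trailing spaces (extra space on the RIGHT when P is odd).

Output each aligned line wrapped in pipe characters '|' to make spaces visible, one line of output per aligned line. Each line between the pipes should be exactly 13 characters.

Answer: |  dinosaur   |
|childhood it |
| big cheese  |
| evening who |
|   library   |
|  distance   |
|   string    |

Derivation:
Line 1: ['dinosaur'] (min_width=8, slack=5)
Line 2: ['childhood', 'it'] (min_width=12, slack=1)
Line 3: ['big', 'cheese'] (min_width=10, slack=3)
Line 4: ['evening', 'who'] (min_width=11, slack=2)
Line 5: ['library'] (min_width=7, slack=6)
Line 6: ['distance'] (min_width=8, slack=5)
Line 7: ['string'] (min_width=6, slack=7)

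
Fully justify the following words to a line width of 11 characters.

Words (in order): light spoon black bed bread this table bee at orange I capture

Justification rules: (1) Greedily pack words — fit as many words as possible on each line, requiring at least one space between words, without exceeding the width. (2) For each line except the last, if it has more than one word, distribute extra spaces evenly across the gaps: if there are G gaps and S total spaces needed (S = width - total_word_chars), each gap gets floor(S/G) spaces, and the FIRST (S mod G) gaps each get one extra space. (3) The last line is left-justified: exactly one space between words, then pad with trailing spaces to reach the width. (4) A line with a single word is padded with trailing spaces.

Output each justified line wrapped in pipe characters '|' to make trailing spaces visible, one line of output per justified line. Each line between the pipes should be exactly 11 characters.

Line 1: ['light', 'spoon'] (min_width=11, slack=0)
Line 2: ['black', 'bed'] (min_width=9, slack=2)
Line 3: ['bread', 'this'] (min_width=10, slack=1)
Line 4: ['table', 'bee'] (min_width=9, slack=2)
Line 5: ['at', 'orange', 'I'] (min_width=11, slack=0)
Line 6: ['capture'] (min_width=7, slack=4)

Answer: |light spoon|
|black   bed|
|bread  this|
|table   bee|
|at orange I|
|capture    |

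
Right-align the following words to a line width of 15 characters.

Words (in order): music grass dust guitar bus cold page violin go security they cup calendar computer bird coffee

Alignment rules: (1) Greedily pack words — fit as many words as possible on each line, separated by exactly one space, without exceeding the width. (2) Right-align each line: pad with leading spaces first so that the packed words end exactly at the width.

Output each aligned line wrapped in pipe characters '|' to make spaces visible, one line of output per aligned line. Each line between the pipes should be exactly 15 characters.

Line 1: ['music', 'grass'] (min_width=11, slack=4)
Line 2: ['dust', 'guitar', 'bus'] (min_width=15, slack=0)
Line 3: ['cold', 'page'] (min_width=9, slack=6)
Line 4: ['violin', 'go'] (min_width=9, slack=6)
Line 5: ['security', 'they'] (min_width=13, slack=2)
Line 6: ['cup', 'calendar'] (min_width=12, slack=3)
Line 7: ['computer', 'bird'] (min_width=13, slack=2)
Line 8: ['coffee'] (min_width=6, slack=9)

Answer: |    music grass|
|dust guitar bus|
|      cold page|
|      violin go|
|  security they|
|   cup calendar|
|  computer bird|
|         coffee|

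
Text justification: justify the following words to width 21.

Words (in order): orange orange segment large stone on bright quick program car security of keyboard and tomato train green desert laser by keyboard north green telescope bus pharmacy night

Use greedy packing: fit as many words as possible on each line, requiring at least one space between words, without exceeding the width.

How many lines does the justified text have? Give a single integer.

Answer: 9

Derivation:
Line 1: ['orange', 'orange', 'segment'] (min_width=21, slack=0)
Line 2: ['large', 'stone', 'on', 'bright'] (min_width=21, slack=0)
Line 3: ['quick', 'program', 'car'] (min_width=17, slack=4)
Line 4: ['security', 'of', 'keyboard'] (min_width=20, slack=1)
Line 5: ['and', 'tomato', 'train'] (min_width=16, slack=5)
Line 6: ['green', 'desert', 'laser', 'by'] (min_width=21, slack=0)
Line 7: ['keyboard', 'north', 'green'] (min_width=20, slack=1)
Line 8: ['telescope', 'bus'] (min_width=13, slack=8)
Line 9: ['pharmacy', 'night'] (min_width=14, slack=7)
Total lines: 9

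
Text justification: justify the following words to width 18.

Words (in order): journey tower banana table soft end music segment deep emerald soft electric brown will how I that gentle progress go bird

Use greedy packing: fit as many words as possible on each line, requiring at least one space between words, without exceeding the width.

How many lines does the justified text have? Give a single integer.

Answer: 8

Derivation:
Line 1: ['journey', 'tower'] (min_width=13, slack=5)
Line 2: ['banana', 'table', 'soft'] (min_width=17, slack=1)
Line 3: ['end', 'music', 'segment'] (min_width=17, slack=1)
Line 4: ['deep', 'emerald', 'soft'] (min_width=17, slack=1)
Line 5: ['electric', 'brown'] (min_width=14, slack=4)
Line 6: ['will', 'how', 'I', 'that'] (min_width=15, slack=3)
Line 7: ['gentle', 'progress', 'go'] (min_width=18, slack=0)
Line 8: ['bird'] (min_width=4, slack=14)
Total lines: 8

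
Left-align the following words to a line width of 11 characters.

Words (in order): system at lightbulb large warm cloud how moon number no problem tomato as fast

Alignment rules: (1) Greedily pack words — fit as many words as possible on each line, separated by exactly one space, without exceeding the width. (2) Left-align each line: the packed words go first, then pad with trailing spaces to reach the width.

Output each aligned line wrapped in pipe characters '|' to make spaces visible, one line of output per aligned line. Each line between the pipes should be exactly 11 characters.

Line 1: ['system', 'at'] (min_width=9, slack=2)
Line 2: ['lightbulb'] (min_width=9, slack=2)
Line 3: ['large', 'warm'] (min_width=10, slack=1)
Line 4: ['cloud', 'how'] (min_width=9, slack=2)
Line 5: ['moon', 'number'] (min_width=11, slack=0)
Line 6: ['no', 'problem'] (min_width=10, slack=1)
Line 7: ['tomato', 'as'] (min_width=9, slack=2)
Line 8: ['fast'] (min_width=4, slack=7)

Answer: |system at  |
|lightbulb  |
|large warm |
|cloud how  |
|moon number|
|no problem |
|tomato as  |
|fast       |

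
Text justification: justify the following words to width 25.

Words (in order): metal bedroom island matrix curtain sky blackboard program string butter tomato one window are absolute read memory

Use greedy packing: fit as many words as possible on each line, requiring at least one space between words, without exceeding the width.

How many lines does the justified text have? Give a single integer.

Line 1: ['metal', 'bedroom', 'island'] (min_width=20, slack=5)
Line 2: ['matrix', 'curtain', 'sky'] (min_width=18, slack=7)
Line 3: ['blackboard', 'program', 'string'] (min_width=25, slack=0)
Line 4: ['butter', 'tomato', 'one', 'window'] (min_width=24, slack=1)
Line 5: ['are', 'absolute', 'read', 'memory'] (min_width=24, slack=1)
Total lines: 5

Answer: 5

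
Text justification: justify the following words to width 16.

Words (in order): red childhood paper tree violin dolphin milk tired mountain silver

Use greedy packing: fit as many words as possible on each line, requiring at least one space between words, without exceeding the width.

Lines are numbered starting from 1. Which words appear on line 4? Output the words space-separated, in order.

Answer: milk tired

Derivation:
Line 1: ['red', 'childhood'] (min_width=13, slack=3)
Line 2: ['paper', 'tree'] (min_width=10, slack=6)
Line 3: ['violin', 'dolphin'] (min_width=14, slack=2)
Line 4: ['milk', 'tired'] (min_width=10, slack=6)
Line 5: ['mountain', 'silver'] (min_width=15, slack=1)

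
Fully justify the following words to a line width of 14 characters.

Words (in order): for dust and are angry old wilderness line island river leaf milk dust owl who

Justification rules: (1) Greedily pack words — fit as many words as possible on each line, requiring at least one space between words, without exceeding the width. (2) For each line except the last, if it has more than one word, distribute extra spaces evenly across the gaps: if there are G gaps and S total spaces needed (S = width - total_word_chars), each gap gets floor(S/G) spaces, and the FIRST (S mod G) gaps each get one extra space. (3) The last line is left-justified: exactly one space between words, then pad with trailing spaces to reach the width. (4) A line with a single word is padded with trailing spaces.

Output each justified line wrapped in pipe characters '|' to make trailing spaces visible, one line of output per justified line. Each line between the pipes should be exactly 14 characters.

Line 1: ['for', 'dust', 'and'] (min_width=12, slack=2)
Line 2: ['are', 'angry', 'old'] (min_width=13, slack=1)
Line 3: ['wilderness'] (min_width=10, slack=4)
Line 4: ['line', 'island'] (min_width=11, slack=3)
Line 5: ['river', 'leaf'] (min_width=10, slack=4)
Line 6: ['milk', 'dust', 'owl'] (min_width=13, slack=1)
Line 7: ['who'] (min_width=3, slack=11)

Answer: |for  dust  and|
|are  angry old|
|wilderness    |
|line    island|
|river     leaf|
|milk  dust owl|
|who           |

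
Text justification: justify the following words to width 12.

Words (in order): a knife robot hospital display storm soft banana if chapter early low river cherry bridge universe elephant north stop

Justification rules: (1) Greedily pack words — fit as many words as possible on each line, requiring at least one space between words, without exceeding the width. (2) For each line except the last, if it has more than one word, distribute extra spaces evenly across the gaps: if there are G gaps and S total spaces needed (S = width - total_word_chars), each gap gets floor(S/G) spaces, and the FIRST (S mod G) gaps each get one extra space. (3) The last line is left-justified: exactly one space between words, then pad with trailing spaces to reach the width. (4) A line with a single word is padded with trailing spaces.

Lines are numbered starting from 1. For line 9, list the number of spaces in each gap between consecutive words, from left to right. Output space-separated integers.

Line 1: ['a', 'knife'] (min_width=7, slack=5)
Line 2: ['robot'] (min_width=5, slack=7)
Line 3: ['hospital'] (min_width=8, slack=4)
Line 4: ['display'] (min_width=7, slack=5)
Line 5: ['storm', 'soft'] (min_width=10, slack=2)
Line 6: ['banana', 'if'] (min_width=9, slack=3)
Line 7: ['chapter'] (min_width=7, slack=5)
Line 8: ['early', 'low'] (min_width=9, slack=3)
Line 9: ['river', 'cherry'] (min_width=12, slack=0)
Line 10: ['bridge'] (min_width=6, slack=6)
Line 11: ['universe'] (min_width=8, slack=4)
Line 12: ['elephant'] (min_width=8, slack=4)
Line 13: ['north', 'stop'] (min_width=10, slack=2)

Answer: 1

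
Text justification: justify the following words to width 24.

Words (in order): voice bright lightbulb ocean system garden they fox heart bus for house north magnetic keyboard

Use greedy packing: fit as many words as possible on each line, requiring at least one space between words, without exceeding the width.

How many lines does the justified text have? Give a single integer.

Answer: 4

Derivation:
Line 1: ['voice', 'bright', 'lightbulb'] (min_width=22, slack=2)
Line 2: ['ocean', 'system', 'garden', 'they'] (min_width=24, slack=0)
Line 3: ['fox', 'heart', 'bus', 'for', 'house'] (min_width=23, slack=1)
Line 4: ['north', 'magnetic', 'keyboard'] (min_width=23, slack=1)
Total lines: 4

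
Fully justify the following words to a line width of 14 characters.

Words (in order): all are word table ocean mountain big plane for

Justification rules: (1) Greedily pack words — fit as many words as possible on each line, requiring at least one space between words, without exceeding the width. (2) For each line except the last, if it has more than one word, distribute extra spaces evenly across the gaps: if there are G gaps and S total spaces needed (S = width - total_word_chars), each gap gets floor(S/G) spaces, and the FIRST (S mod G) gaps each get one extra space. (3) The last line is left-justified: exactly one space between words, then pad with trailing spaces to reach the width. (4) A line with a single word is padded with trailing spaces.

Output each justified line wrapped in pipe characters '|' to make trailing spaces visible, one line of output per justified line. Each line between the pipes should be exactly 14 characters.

Answer: |all  are  word|
|table    ocean|
|mountain   big|
|plane for     |

Derivation:
Line 1: ['all', 'are', 'word'] (min_width=12, slack=2)
Line 2: ['table', 'ocean'] (min_width=11, slack=3)
Line 3: ['mountain', 'big'] (min_width=12, slack=2)
Line 4: ['plane', 'for'] (min_width=9, slack=5)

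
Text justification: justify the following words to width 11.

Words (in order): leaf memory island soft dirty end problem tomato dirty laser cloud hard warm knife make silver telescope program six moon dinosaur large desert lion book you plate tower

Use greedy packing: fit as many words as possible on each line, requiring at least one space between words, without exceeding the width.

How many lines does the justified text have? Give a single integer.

Answer: 17

Derivation:
Line 1: ['leaf', 'memory'] (min_width=11, slack=0)
Line 2: ['island', 'soft'] (min_width=11, slack=0)
Line 3: ['dirty', 'end'] (min_width=9, slack=2)
Line 4: ['problem'] (min_width=7, slack=4)
Line 5: ['tomato'] (min_width=6, slack=5)
Line 6: ['dirty', 'laser'] (min_width=11, slack=0)
Line 7: ['cloud', 'hard'] (min_width=10, slack=1)
Line 8: ['warm', 'knife'] (min_width=10, slack=1)
Line 9: ['make', 'silver'] (min_width=11, slack=0)
Line 10: ['telescope'] (min_width=9, slack=2)
Line 11: ['program', 'six'] (min_width=11, slack=0)
Line 12: ['moon'] (min_width=4, slack=7)
Line 13: ['dinosaur'] (min_width=8, slack=3)
Line 14: ['large'] (min_width=5, slack=6)
Line 15: ['desert', 'lion'] (min_width=11, slack=0)
Line 16: ['book', 'you'] (min_width=8, slack=3)
Line 17: ['plate', 'tower'] (min_width=11, slack=0)
Total lines: 17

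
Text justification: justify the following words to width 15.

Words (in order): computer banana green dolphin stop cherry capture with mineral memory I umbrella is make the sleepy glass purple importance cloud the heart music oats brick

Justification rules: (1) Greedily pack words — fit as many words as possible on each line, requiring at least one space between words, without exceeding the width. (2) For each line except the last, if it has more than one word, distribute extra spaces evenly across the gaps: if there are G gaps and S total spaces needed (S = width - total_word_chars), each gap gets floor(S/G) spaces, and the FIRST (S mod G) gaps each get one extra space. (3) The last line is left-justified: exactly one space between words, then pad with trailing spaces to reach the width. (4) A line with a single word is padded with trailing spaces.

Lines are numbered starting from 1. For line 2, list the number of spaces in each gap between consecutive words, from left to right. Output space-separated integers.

Line 1: ['computer', 'banana'] (min_width=15, slack=0)
Line 2: ['green', 'dolphin'] (min_width=13, slack=2)
Line 3: ['stop', 'cherry'] (min_width=11, slack=4)
Line 4: ['capture', 'with'] (min_width=12, slack=3)
Line 5: ['mineral', 'memory'] (min_width=14, slack=1)
Line 6: ['I', 'umbrella', 'is'] (min_width=13, slack=2)
Line 7: ['make', 'the', 'sleepy'] (min_width=15, slack=0)
Line 8: ['glass', 'purple'] (min_width=12, slack=3)
Line 9: ['importance'] (min_width=10, slack=5)
Line 10: ['cloud', 'the', 'heart'] (min_width=15, slack=0)
Line 11: ['music', 'oats'] (min_width=10, slack=5)
Line 12: ['brick'] (min_width=5, slack=10)

Answer: 3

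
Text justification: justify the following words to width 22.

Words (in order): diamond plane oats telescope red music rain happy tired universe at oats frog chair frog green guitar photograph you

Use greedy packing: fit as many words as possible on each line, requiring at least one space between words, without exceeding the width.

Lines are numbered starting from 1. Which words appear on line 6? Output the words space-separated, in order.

Line 1: ['diamond', 'plane', 'oats'] (min_width=18, slack=4)
Line 2: ['telescope', 'red', 'music'] (min_width=19, slack=3)
Line 3: ['rain', 'happy', 'tired'] (min_width=16, slack=6)
Line 4: ['universe', 'at', 'oats', 'frog'] (min_width=21, slack=1)
Line 5: ['chair', 'frog', 'green'] (min_width=16, slack=6)
Line 6: ['guitar', 'photograph', 'you'] (min_width=21, slack=1)

Answer: guitar photograph you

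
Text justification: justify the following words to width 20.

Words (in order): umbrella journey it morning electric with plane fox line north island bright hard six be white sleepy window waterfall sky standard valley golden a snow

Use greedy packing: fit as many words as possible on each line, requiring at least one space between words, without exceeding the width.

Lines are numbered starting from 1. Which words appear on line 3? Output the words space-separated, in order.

Answer: with plane fox line

Derivation:
Line 1: ['umbrella', 'journey', 'it'] (min_width=19, slack=1)
Line 2: ['morning', 'electric'] (min_width=16, slack=4)
Line 3: ['with', 'plane', 'fox', 'line'] (min_width=19, slack=1)
Line 4: ['north', 'island', 'bright'] (min_width=19, slack=1)
Line 5: ['hard', 'six', 'be', 'white'] (min_width=17, slack=3)
Line 6: ['sleepy', 'window'] (min_width=13, slack=7)
Line 7: ['waterfall', 'sky'] (min_width=13, slack=7)
Line 8: ['standard', 'valley'] (min_width=15, slack=5)
Line 9: ['golden', 'a', 'snow'] (min_width=13, slack=7)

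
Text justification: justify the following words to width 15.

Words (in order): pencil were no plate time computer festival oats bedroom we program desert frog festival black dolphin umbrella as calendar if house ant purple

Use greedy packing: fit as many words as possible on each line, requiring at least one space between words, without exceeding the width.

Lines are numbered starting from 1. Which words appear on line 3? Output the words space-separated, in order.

Line 1: ['pencil', 'were', 'no'] (min_width=14, slack=1)
Line 2: ['plate', 'time'] (min_width=10, slack=5)
Line 3: ['computer'] (min_width=8, slack=7)
Line 4: ['festival', 'oats'] (min_width=13, slack=2)
Line 5: ['bedroom', 'we'] (min_width=10, slack=5)
Line 6: ['program', 'desert'] (min_width=14, slack=1)
Line 7: ['frog', 'festival'] (min_width=13, slack=2)
Line 8: ['black', 'dolphin'] (min_width=13, slack=2)
Line 9: ['umbrella', 'as'] (min_width=11, slack=4)
Line 10: ['calendar', 'if'] (min_width=11, slack=4)
Line 11: ['house', 'ant'] (min_width=9, slack=6)
Line 12: ['purple'] (min_width=6, slack=9)

Answer: computer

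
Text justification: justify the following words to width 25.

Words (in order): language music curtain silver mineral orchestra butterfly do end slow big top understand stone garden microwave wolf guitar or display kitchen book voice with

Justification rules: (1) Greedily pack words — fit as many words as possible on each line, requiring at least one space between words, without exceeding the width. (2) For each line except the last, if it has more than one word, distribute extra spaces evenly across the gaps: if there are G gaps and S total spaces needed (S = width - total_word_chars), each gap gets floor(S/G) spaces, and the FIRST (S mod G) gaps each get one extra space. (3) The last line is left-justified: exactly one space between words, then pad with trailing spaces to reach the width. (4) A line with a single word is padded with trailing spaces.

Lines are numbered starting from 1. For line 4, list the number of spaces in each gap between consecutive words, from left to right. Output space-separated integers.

Line 1: ['language', 'music', 'curtain'] (min_width=22, slack=3)
Line 2: ['silver', 'mineral', 'orchestra'] (min_width=24, slack=1)
Line 3: ['butterfly', 'do', 'end', 'slow', 'big'] (min_width=25, slack=0)
Line 4: ['top', 'understand', 'stone'] (min_width=20, slack=5)
Line 5: ['garden', 'microwave', 'wolf'] (min_width=21, slack=4)
Line 6: ['guitar', 'or', 'display', 'kitchen'] (min_width=25, slack=0)
Line 7: ['book', 'voice', 'with'] (min_width=15, slack=10)

Answer: 4 3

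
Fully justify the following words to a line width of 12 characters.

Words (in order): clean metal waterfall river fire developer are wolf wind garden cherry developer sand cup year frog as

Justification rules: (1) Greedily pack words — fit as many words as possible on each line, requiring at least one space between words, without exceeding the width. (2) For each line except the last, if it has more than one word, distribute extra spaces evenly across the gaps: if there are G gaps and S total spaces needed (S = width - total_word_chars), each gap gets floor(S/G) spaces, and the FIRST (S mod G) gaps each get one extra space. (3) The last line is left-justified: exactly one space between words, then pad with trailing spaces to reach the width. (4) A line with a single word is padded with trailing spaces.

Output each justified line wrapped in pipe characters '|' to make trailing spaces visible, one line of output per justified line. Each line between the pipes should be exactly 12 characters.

Answer: |clean  metal|
|waterfall   |
|river   fire|
|developer   |
|are     wolf|
|wind  garden|
|cherry      |
|developer   |
|sand     cup|
|year frog as|

Derivation:
Line 1: ['clean', 'metal'] (min_width=11, slack=1)
Line 2: ['waterfall'] (min_width=9, slack=3)
Line 3: ['river', 'fire'] (min_width=10, slack=2)
Line 4: ['developer'] (min_width=9, slack=3)
Line 5: ['are', 'wolf'] (min_width=8, slack=4)
Line 6: ['wind', 'garden'] (min_width=11, slack=1)
Line 7: ['cherry'] (min_width=6, slack=6)
Line 8: ['developer'] (min_width=9, slack=3)
Line 9: ['sand', 'cup'] (min_width=8, slack=4)
Line 10: ['year', 'frog', 'as'] (min_width=12, slack=0)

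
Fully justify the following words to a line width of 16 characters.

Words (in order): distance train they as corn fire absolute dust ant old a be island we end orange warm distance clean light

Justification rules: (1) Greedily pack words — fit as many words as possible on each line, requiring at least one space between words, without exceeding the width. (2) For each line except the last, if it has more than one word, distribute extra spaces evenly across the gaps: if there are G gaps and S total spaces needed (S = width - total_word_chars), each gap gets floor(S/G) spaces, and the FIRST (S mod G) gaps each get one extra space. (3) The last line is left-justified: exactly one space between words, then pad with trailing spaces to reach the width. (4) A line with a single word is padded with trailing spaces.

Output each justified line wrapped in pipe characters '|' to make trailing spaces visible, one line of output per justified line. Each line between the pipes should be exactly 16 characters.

Answer: |distance   train|
|they   as   corn|
|fire    absolute|
|dust  ant  old a|
|be island we end|
|orange      warm|
|distance   clean|
|light           |

Derivation:
Line 1: ['distance', 'train'] (min_width=14, slack=2)
Line 2: ['they', 'as', 'corn'] (min_width=12, slack=4)
Line 3: ['fire', 'absolute'] (min_width=13, slack=3)
Line 4: ['dust', 'ant', 'old', 'a'] (min_width=14, slack=2)
Line 5: ['be', 'island', 'we', 'end'] (min_width=16, slack=0)
Line 6: ['orange', 'warm'] (min_width=11, slack=5)
Line 7: ['distance', 'clean'] (min_width=14, slack=2)
Line 8: ['light'] (min_width=5, slack=11)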